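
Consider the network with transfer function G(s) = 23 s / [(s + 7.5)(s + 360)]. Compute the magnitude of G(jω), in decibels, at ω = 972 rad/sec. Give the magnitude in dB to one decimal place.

|j972| = 972
|j972 + 7.5| = √(972² + 7.5²) = 972
|j972 + 360| = √(972² + 360²) = 1037
|G(j972)| = 23 × 972 / (972 × 1037) = 0.022189
20 log₁₀(0.022189) = -33.08 dB

-33.1 dB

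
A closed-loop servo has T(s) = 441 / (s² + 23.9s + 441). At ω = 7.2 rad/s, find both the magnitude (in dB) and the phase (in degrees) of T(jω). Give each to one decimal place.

|(j7.2)² + 23.9(j7.2) + 441| = |389.16 + j172.08| = 425.5
|T(j7.2)| = 441 / 425.5 = 1.0364
20 log₁₀(1.0364) = 0.31 dB
∠[(j7.2)² + 23.9(j7.2) + 441] = ∠[389.16 + j172.08] = 23.85°
∠T(j7.2) = −23.85° = -23.85°

|T| = 0.3 dB, ∠T = -23.9°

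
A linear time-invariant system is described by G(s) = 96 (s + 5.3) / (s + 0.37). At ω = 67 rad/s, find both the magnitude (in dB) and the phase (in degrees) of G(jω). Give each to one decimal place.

|j67 + 5.3| = √(67² + 5.3²) = 67.21
|j67 + 0.37| = √(67² + 0.37²) = 67
|G(j67)| = 96 × 67.21 / 67 = 96.298
20 log₁₀(96.298) = 39.67 dB
∠(j67 + 5.3) = arctan(67/5.3) = 85.48°
∠(j67 + 0.37) = arctan(67/0.37) = 89.68°
∠G(j67) = 85.48° − 89.68° = -4.21°

|G| = 39.7 dB, ∠G = -4.2°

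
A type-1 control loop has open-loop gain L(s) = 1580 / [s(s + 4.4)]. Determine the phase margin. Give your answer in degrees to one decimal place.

6.3 deg

Gain crossover: |L(jω)| = 1 at ω ≈ 39.6 rad s⁻¹.
∠L(j39.6) = −90° − arctan(39.6/4.4) ≈ -173.66°
PM = 180° + (-173.66°) = 6.34°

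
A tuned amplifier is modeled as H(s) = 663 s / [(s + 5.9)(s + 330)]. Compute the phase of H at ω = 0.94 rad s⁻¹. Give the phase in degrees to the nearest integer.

∠(j0.94) = 90.00°
∠(j0.94 + 5.9) = arctan(0.94/5.9) = 9.05°
∠(j0.94 + 330) = arctan(0.94/330) = 0.16°
∠H(j0.94) = 90.00° − (9.05° + 0.16°) = 80.78°

81°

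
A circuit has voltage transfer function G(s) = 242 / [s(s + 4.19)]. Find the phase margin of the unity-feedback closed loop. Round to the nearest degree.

15°

Gain crossover: |G(jω)| = 1 at ω ≈ 15.3 rad/s.
∠G(j15.3) = −90° − arctan(15.3/4.19) ≈ -164.66°
PM = 180° + (-164.66°) = 15.34°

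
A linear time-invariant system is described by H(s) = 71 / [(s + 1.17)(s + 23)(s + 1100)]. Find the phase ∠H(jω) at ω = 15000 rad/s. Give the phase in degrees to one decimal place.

-265.7°

∠(j15000 + 1.17) = arctan(15000/1.17) = 90.00°
∠(j15000 + 23) = arctan(15000/23) = 89.91°
∠(j15000 + 1100) = arctan(15000/1100) = 85.81°
∠H(j15000) = − (90.00° + 89.91° + 85.81°) = -265.71°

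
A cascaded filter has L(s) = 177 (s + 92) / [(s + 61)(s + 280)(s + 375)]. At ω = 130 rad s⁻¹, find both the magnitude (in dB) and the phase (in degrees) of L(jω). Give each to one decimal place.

|j130 + 92| = √(130² + 92²) = 159.3
|j130 + 61| = √(130² + 61²) = 143.6
|j130 + 280| = √(130² + 280²) = 308.7
|j130 + 375| = √(130² + 375²) = 396.9
|L(j130)| = 177 × 159.3 / (143.6 × 308.7 × 396.9) = 0.0016022
20 log₁₀(0.0016022) = -55.91 dB
∠(j130 + 92) = arctan(130/92) = 54.71°
∠(j130 + 61) = arctan(130/61) = 64.86°
∠(j130 + 280) = arctan(130/280) = 24.90°
∠(j130 + 375) = arctan(130/375) = 19.12°
∠L(j130) = 54.71° − (64.86° + 24.90° + 19.12°) = -54.17°

|L| = -55.9 dB, ∠L = -54.2°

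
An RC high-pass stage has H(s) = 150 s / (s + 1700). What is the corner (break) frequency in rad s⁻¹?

1700 rad s⁻¹

The single real pole at s = −1700 gives a corner at ω = 1700 rad s⁻¹.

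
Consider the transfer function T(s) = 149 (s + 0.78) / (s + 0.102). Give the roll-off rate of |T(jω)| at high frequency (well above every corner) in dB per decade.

With 1 zero and 1 pole, the high-frequency asymptotic slope is 20 × (1 − 1) = 0 dB/decade.

0 dB/decade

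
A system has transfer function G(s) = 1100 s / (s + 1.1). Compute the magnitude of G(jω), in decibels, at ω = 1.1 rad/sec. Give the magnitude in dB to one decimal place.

|j1.1| = 1.1
|j1.1 + 1.1| = √(1.1² + 1.1²) = 1.556
|G(j1.1)| = 1100 × 1.1 / 1.556 = 777.82
20 log₁₀(777.82) = 57.82 dB

57.8 dB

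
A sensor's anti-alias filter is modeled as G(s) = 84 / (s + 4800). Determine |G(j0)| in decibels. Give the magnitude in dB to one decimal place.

G(0) = 84 / 4800 = 0.0175
20 log₁₀(0.0175) = -35.14 dB

-35.1 dB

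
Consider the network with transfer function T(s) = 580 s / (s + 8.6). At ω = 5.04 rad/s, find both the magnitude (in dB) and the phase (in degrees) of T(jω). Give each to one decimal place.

|T| = 49.3 dB, ∠T = 59.6°

|j5.04| = 5.04
|j5.04 + 8.6| = √(5.04² + 8.6²) = 9.968
|T(j5.04)| = 580 × 5.04 / 9.968 = 293.26
20 log₁₀(293.26) = 49.34 dB
∠(j5.04) = 90.00°
∠(j5.04 + 8.6) = arctan(5.04/8.6) = 30.37°
∠T(j5.04) = 90.00° − 30.37° = 59.63°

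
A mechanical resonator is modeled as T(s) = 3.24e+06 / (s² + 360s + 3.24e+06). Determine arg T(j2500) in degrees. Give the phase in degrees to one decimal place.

∠[(j2500)² + 360(j2500) + 3.24e+06] = ∠[-3.01e+06 + j9e+05] = 163.35°
∠T(j2500) = −163.35° = -163.35°

-163.4 deg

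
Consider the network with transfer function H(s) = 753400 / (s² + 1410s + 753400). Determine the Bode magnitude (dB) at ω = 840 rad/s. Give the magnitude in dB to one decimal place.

-3.9 dB

|(j840)² + 1410(j840) + 753400| = |47800 + j1.1844e+06| = 1.185e+06
|H(j840)| = 753400 / 1.185e+06 = 0.63559
20 log₁₀(0.63559) = -3.94 dB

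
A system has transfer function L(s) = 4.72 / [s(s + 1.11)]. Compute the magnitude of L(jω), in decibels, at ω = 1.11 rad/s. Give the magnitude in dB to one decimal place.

8.7 dB

|j1.11 + 1.11| = √(1.11² + 1.11²) = 1.57
|j1.11| = 1.11
|L(j1.11)| = 4.72 / (1.57 × 1.11) = 2.7088
20 log₁₀(2.7088) = 8.66 dB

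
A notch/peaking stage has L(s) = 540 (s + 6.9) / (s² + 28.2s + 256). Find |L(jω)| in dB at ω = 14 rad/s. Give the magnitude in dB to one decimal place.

|j14 + 6.9| = √(14² + 6.9²) = 15.61
|(j14)² + 28.2(j14) + 256| = |60 + j394.8| = 399.3
|L(j14)| = 540 × 15.61 / 399.3 = 21.106
20 log₁₀(21.106) = 26.49 dB

26.5 dB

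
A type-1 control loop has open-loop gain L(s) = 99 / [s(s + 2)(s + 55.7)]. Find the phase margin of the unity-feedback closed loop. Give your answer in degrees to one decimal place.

66.8°

Gain crossover: |L(jω)| = 1 at ω ≈ 0.822 rad s⁻¹.
∠L(j0.822) = −90° − arctan(0.822/2) − arctan(0.822/55.7) ≈ -113.19°
PM = 180° + (-113.19°) = 66.81°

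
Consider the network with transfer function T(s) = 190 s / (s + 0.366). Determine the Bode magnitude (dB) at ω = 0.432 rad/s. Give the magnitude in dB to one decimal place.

43.2 dB

|j0.432| = 0.432
|j0.432 + 0.366| = √(0.432² + 0.366²) = 0.5662
|T(j0.432)| = 190 × 0.432 / 0.5662 = 144.97
20 log₁₀(144.97) = 43.23 dB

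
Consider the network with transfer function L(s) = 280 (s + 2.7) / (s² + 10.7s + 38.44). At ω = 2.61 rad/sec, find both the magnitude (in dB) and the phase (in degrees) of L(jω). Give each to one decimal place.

|L| = 27.9 dB, ∠L = 2.6 deg

|j2.61 + 2.7| = √(2.61² + 2.7²) = 3.755
|(j2.61)² + 10.7(j2.61) + 38.44| = |31.628 + j27.927| = 42.19
|L(j2.61)| = 280 × 3.755 / 42.19 = 24.921
20 log₁₀(24.921) = 27.93 dB
∠(j2.61 + 2.7) = arctan(2.61/2.7) = 44.03°
∠[(j2.61)² + 10.7(j2.61) + 38.44] = ∠[31.628 + j27.927] = 41.44°
∠L(j2.61) = 44.03° − 41.44° = 2.58°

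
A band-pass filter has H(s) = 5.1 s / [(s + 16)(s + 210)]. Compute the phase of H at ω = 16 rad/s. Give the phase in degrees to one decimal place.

40.6 deg

∠(j16) = 90.00°
∠(j16 + 16) = arctan(16/16) = 45.00°
∠(j16 + 210) = arctan(16/210) = 4.36°
∠H(j16) = 90.00° − (45.00° + 4.36°) = 40.64°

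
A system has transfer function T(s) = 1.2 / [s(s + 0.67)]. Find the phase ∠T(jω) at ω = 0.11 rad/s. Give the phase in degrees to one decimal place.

∠(j0.11 + 0.67) = arctan(0.11/0.67) = 9.32°
∠(j0.11) = 90.00°
∠T(j0.11) = − (9.32° + 90.00°) = -99.32°

-99.3°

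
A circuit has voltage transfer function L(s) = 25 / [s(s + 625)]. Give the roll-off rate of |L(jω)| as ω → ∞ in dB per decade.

-40 dB/decade

With 0 zeros and 2 poles, the high-frequency asymptotic slope is 20 × (0 − 2) = -40 dB/decade.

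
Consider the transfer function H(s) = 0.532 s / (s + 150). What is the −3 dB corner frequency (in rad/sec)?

150 rad/sec

For a single-pole high-pass, the −3 dB point is at the pole: ω = 150 rad/sec.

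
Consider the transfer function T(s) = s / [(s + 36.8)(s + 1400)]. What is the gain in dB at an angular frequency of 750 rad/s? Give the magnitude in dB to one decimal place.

-64.0 dB

|j750| = 750
|j750 + 36.8| = √(750² + 36.8²) = 750.9
|j750 + 1400| = √(750² + 1400²) = 1588
|T(j750)| = 1 × 750 / (750.9 × 1588) = 0.00062887
20 log₁₀(0.00062887) = -64.03 dB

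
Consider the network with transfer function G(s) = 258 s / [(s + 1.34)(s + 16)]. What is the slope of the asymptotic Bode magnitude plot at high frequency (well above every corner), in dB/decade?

With 1 zero and 2 poles, the high-frequency asymptotic slope is 20 × (1 − 2) = -20 dB/decade.

-20 dB/decade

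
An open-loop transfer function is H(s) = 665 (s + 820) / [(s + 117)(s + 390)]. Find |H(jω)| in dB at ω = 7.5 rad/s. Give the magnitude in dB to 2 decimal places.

21.53 dB

|j7.5 + 820| = √(7.5² + 820²) = 820
|j7.5 + 117| = √(7.5² + 117²) = 117.2
|j7.5 + 390| = √(7.5² + 390²) = 390.1
|H(j7.5)| = 665 × 820 / (117.2 × 390.1) = 11.924
20 log₁₀(11.924) = 21.529 dB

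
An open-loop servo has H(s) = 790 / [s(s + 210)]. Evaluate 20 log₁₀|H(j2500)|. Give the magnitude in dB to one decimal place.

|j2500 + 210| = √(2500² + 210²) = 2509
|j2500| = 2500
|H(j2500)| = 790 / (2509 × 2500) = 0.00012596
20 log₁₀(0.00012596) = -78.00 dB

-78.0 dB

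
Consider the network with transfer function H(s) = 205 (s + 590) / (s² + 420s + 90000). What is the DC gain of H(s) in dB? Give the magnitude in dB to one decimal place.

H(0) = 205 × 590 / 90000 = 1.3439
20 log₁₀(1.3439) = 2.57 dB

2.6 dB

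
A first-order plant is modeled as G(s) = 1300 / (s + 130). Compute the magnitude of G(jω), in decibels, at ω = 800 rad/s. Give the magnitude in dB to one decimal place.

4.1 dB

|j800 + 130| = √(800² + 130²) = 810.5
|G(j800)| = 1300 / 810.5 = 1.604
20 log₁₀(1.604) = 4.10 dB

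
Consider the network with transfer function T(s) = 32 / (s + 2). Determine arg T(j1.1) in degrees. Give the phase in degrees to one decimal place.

∠(j1.1 + 2) = arctan(1.1/2) = 28.81°
∠T(j1.1) = −28.81° = -28.81°

-28.8 deg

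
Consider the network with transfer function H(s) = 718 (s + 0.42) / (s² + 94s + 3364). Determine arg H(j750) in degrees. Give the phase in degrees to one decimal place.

-82.8 deg

∠(j750 + 0.42) = arctan(750/0.42) = 89.97°
∠[(j750)² + 94(j750) + 3364] = ∠[-5.5914e+05 + j70500] = 172.81°
∠H(j750) = 89.97° − 172.81° = -82.85°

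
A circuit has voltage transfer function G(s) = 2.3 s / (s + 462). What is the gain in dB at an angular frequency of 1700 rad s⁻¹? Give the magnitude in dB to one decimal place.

6.9 dB

|j1700| = 1700
|j1700 + 462| = √(1700² + 462²) = 1762
|G(j1700)| = 2.3 × 1700 / 1762 = 2.2195
20 log₁₀(2.2195) = 6.93 dB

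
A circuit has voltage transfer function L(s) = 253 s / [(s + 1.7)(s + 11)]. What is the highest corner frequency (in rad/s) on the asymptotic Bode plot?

Break frequencies occur at each pole and zero magnitude: 1.7 rad/s, 11 rad/s.
The highest is 11 rad/s.

11 rad/s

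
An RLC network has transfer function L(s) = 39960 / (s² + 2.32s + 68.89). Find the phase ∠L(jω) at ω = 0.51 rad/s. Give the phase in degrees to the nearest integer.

-1 deg

∠[(j0.51)² + 2.32(j0.51) + 68.89] = ∠[68.63 + j1.1832] = 0.99°
∠L(j0.51) = −0.99° = -0.99°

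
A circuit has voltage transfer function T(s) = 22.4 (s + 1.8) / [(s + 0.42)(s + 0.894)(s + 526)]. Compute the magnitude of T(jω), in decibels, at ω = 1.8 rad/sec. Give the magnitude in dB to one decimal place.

|j1.8 + 1.8| = √(1.8² + 1.8²) = 2.546
|j1.8 + 0.42| = √(1.8² + 0.42²) = 1.848
|j1.8 + 0.894| = √(1.8² + 0.894²) = 2.01
|j1.8 + 526| = √(1.8² + 526²) = 526
|T(j1.8)| = 22.4 × 2.546 / (1.848 × 2.01 × 526) = 0.029182
20 log₁₀(0.029182) = -30.70 dB

-30.7 dB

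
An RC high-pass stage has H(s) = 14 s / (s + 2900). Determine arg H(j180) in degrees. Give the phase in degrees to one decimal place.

86.4 deg

∠(j180) = 90.00°
∠(j180 + 2900) = arctan(180/2900) = 3.55°
∠H(j180) = 90.00° − 3.55° = 86.45°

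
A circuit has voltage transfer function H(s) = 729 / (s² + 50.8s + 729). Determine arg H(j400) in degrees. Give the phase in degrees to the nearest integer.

-173°

∠[(j400)² + 50.8(j400) + 729] = ∠[-1.5927e+05 + j20320] = 172.73°
∠H(j400) = −172.73° = -172.73°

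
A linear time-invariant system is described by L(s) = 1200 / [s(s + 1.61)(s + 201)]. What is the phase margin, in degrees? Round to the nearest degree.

36°

Gain crossover: |L(jω)| = 1 at ω ≈ 2.19 rad/sec.
∠L(j2.19) = −90° − arctan(2.19/1.61) − arctan(2.19/201) ≈ -144.35°
PM = 180° + (-144.35°) = 35.65°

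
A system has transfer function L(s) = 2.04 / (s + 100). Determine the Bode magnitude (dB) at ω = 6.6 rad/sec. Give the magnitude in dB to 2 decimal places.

-33.83 dB

|j6.6 + 100| = √(6.6² + 100²) = 100.2
|L(j6.6)| = 2.04 / 100.2 = 0.020356
20 log₁₀(0.020356) = -33.826 dB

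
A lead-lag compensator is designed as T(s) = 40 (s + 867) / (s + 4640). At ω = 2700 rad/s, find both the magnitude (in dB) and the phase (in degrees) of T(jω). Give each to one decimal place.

|T| = 26.5 dB, ∠T = 42.0°

|j2700 + 867| = √(2700² + 867²) = 2836
|j2700 + 4640| = √(2700² + 4640²) = 5368
|T(j2700)| = 40 × 2836 / 5368 = 21.13
20 log₁₀(21.13) = 26.50 dB
∠(j2700 + 867) = arctan(2700/867) = 72.20°
∠(j2700 + 4640) = arctan(2700/4640) = 30.19°
∠T(j2700) = 72.20° − 30.19° = 42.00°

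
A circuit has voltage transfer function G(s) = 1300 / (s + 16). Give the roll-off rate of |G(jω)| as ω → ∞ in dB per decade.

-20 dB/decade

With 0 zeros and 1 pole, the high-frequency asymptotic slope is 20 × (0 − 1) = -20 dB/decade.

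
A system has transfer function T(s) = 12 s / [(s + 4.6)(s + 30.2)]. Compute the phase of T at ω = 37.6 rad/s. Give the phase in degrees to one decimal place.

∠(j37.6) = 90.00°
∠(j37.6 + 4.6) = arctan(37.6/4.6) = 83.03°
∠(j37.6 + 30.2) = arctan(37.6/30.2) = 51.23°
∠T(j37.6) = 90.00° − (83.03° + 51.23°) = -44.25°

-44.3 deg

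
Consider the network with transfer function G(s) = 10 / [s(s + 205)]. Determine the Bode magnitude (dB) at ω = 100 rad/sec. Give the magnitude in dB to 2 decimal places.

-67.16 dB

|j100 + 205| = √(100² + 205²) = 228.1
|j100| = 100
|G(j100)| = 10 / (228.1 × 100) = 0.00043842
20 log₁₀(0.00043842) = -67.162 dB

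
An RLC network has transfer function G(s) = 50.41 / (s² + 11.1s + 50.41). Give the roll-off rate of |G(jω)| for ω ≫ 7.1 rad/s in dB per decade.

-40 dB/decade

With 0 zeros and 2 poles, the high-frequency asymptotic slope is 20 × (0 − 2) = -40 dB/decade.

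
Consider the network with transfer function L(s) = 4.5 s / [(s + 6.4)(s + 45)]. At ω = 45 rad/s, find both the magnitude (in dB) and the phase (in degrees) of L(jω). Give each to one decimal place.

|j45| = 45
|j45 + 6.4| = √(45² + 6.4²) = 45.45
|j45 + 45| = √(45² + 45²) = 63.64
|L(j45)| = 4.5 × 45 / (45.45 × 63.64) = 0.070006
20 log₁₀(0.070006) = -23.10 dB
∠(j45) = 90.00°
∠(j45 + 6.4) = arctan(45/6.4) = 81.91°
∠(j45 + 45) = arctan(45/45) = 45.00°
∠L(j45) = 90.00° − (81.91° + 45.00°) = -36.91°

|L| = -23.1 dB, ∠L = -36.9°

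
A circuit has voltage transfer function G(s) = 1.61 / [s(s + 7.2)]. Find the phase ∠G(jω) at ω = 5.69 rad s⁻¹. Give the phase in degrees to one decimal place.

-128.3°

∠(j5.69 + 7.2) = arctan(5.69/7.2) = 38.32°
∠(j5.69) = 90.00°
∠G(j5.69) = − (38.32° + 90.00°) = -128.32°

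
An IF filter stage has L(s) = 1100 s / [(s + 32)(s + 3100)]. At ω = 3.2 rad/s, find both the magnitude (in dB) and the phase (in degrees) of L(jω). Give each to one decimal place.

|L| = -29.0 dB, ∠L = 84.2°

|j3.2| = 3.2
|j3.2 + 32| = √(3.2² + 32²) = 32.16
|j3.2 + 3100| = √(3.2² + 3100²) = 3100
|L(j3.2)| = 1100 × 3.2 / (32.16 × 3100) = 0.035308
20 log₁₀(0.035308) = -29.04 dB
∠(j3.2) = 90.00°
∠(j3.2 + 32) = arctan(3.2/32) = 5.71°
∠(j3.2 + 3100) = arctan(3.2/3100) = 0.06°
∠L(j3.2) = 90.00° − (5.71° + 0.06°) = 84.23°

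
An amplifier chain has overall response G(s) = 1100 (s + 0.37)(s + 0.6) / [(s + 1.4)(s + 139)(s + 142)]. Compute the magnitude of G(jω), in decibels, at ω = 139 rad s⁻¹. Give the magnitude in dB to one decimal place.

11.9 dB

|j139 + 0.37| = √(139² + 0.37²) = 139
|j139 + 0.6| = √(139² + 0.6²) = 139
|j139 + 1.4| = √(139² + 1.4²) = 139
|j139 + 139| = √(139² + 139²) = 196.6
|j139 + 142| = √(139² + 142²) = 198.7
|G(j139)| = 1100 × 139 × 139 / (139 × 196.6 × 198.7) = 3.9142
20 log₁₀(3.9142) = 11.85 dB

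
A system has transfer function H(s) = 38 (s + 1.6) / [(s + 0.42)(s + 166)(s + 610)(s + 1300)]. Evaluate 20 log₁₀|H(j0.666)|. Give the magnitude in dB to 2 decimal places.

|j0.666 + 1.6| = √(0.666² + 1.6²) = 1.733
|j0.666 + 0.42| = √(0.666² + 0.42²) = 0.7874
|j0.666 + 166| = √(0.666² + 166²) = 166
|j0.666 + 610| = √(0.666² + 610²) = 610
|j0.666 + 1300| = √(0.666² + 1300²) = 1300
|H(j0.666)| = 38 × 1.733 / (0.7874 × 166 × 610 × 1300) = 6.3538e-07
20 log₁₀(6.3538e-07) = -123.939 dB

-123.94 dB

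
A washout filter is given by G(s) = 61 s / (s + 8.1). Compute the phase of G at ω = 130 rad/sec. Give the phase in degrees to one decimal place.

∠(j130) = 90.00°
∠(j130 + 8.1) = arctan(130/8.1) = 86.43°
∠G(j130) = 90.00° − 86.43° = 3.57°

3.6°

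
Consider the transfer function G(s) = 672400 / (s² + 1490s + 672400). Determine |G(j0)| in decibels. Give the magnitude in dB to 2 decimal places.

0.00 dB

G(0) = 672400 / 672400 = 1
20 log₁₀(1) = 0.000 dB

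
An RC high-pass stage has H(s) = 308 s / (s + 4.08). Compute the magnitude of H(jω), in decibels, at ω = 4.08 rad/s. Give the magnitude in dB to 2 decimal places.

|j4.08| = 4.08
|j4.08 + 4.08| = √(4.08² + 4.08²) = 5.77
|H(j4.08)| = 308 × 4.08 / 5.77 = 217.79
20 log₁₀(217.79) = 46.761 dB

46.76 dB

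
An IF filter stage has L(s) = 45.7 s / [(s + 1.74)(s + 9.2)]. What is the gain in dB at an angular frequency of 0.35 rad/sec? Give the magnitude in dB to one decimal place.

|j0.35| = 0.35
|j0.35 + 1.74| = √(0.35² + 1.74²) = 1.775
|j0.35 + 9.2| = √(0.35² + 9.2²) = 9.207
|L(j0.35)| = 45.7 × 0.35 / (1.775 × 9.207) = 0.97886
20 log₁₀(0.97886) = -0.19 dB

-0.2 dB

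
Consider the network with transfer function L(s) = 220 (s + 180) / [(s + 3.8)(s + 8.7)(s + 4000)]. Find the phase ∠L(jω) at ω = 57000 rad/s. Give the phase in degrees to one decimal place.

∠(j57000 + 180) = arctan(57000/180) = 89.82°
∠(j57000 + 3.8) = arctan(57000/3.8) = 90.00°
∠(j57000 + 8.7) = arctan(57000/8.7) = 89.99°
∠(j57000 + 4000) = arctan(57000/4000) = 85.99°
∠L(j57000) = 89.82° − (90.00° + 89.99° + 85.99°) = -176.15°

-176.2°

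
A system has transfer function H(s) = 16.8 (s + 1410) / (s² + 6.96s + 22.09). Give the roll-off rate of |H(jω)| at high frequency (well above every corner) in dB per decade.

With 1 zero and 2 poles, the high-frequency asymptotic slope is 20 × (1 − 2) = -20 dB/decade.

-20 dB/decade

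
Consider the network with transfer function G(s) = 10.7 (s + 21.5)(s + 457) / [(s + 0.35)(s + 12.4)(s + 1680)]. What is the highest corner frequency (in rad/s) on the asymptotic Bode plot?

Break frequencies occur at each pole and zero magnitude: 0.35 rad/s, 12.4 rad/s, 21.5 rad/s, 457 rad/s, 1680 rad/s.
The highest is 1680 rad/s.

1680 rad/s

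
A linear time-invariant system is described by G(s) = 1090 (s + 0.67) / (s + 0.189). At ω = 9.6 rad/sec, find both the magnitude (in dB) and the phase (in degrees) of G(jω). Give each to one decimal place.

|G| = 60.8 dB, ∠G = -2.9°

|j9.6 + 0.67| = √(9.6² + 0.67²) = 9.623
|j9.6 + 0.189| = √(9.6² + 0.189²) = 9.602
|G(j9.6)| = 1090 × 9.623 / 9.602 = 1092.4
20 log₁₀(1092.4) = 60.77 dB
∠(j9.6 + 0.67) = arctan(9.6/0.67) = 86.01°
∠(j9.6 + 0.189) = arctan(9.6/0.189) = 88.87°
∠G(j9.6) = 86.01° − 88.87° = -2.86°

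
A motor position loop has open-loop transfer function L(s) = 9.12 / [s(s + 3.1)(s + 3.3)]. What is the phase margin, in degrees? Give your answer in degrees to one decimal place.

60.7°

Gain crossover: |L(jω)| = 1 at ω ≈ 0.835 rad/s.
∠L(j0.835) = −90° − arctan(0.835/3.1) − arctan(0.835/3.3) ≈ -119.26°
PM = 180° + (-119.26°) = 60.74°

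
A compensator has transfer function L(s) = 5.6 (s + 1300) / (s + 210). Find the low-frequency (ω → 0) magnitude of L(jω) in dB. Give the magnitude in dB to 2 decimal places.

30.80 dB

L(0) = 5.6 × 1300 / 210 = 34.667
20 log₁₀(34.667) = 30.798 dB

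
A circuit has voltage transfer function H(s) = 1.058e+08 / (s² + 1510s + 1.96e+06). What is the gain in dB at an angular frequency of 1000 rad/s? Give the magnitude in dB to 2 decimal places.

|(j1000)² + 1510(j1000) + 1.96e+06| = |9.6e+05 + j1.51e+06| = 1.789e+06
|H(j1000)| = 1.058e+08 / 1.789e+06 = 59.128
20 log₁₀(59.128) = 35.436 dB

35.44 dB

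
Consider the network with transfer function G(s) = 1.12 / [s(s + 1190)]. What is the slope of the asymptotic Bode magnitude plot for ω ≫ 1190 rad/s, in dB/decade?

-40 dB/decade

With 0 zeros and 2 poles, the high-frequency asymptotic slope is 20 × (0 − 2) = -40 dB/decade.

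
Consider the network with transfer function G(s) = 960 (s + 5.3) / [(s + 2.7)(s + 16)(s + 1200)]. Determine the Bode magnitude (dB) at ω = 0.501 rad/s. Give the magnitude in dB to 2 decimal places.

-20.27 dB

|j0.501 + 5.3| = √(0.501² + 5.3²) = 5.324
|j0.501 + 2.7| = √(0.501² + 2.7²) = 2.746
|j0.501 + 16| = √(0.501² + 16²) = 16.01
|j0.501 + 1200| = √(0.501² + 1200²) = 1200
|G(j0.501)| = 960 × 5.324 / (2.746 × 16.01 × 1200) = 0.096884
20 log₁₀(0.096884) = -20.275 dB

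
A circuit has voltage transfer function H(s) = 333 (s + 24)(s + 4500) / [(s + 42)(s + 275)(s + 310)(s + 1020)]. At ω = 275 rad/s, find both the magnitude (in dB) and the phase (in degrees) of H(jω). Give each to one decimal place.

|H| = -41.2 dB, ∠H = -94.5°

|j275 + 24| = √(275² + 24²) = 276
|j275 + 4500| = √(275² + 4500²) = 4508
|j275 + 42| = √(275² + 42²) = 278.2
|j275 + 275| = √(275² + 275²) = 388.9
|j275 + 310| = √(275² + 310²) = 414.4
|j275 + 1020| = √(275² + 1020²) = 1056
|H(j275)| = 333 × 276 × 4508 / (278.2 × 388.9 × 414.4 × 1056) = 0.0087499
20 log₁₀(0.0087499) = -41.16 dB
∠(j275 + 24) = arctan(275/24) = 85.01°
∠(j275 + 4500) = arctan(275/4500) = 3.50°
∠(j275 + 42) = arctan(275/42) = 81.32°
∠(j275 + 275) = arctan(275/275) = 45.00°
∠(j275 + 310) = arctan(275/310) = 41.58°
∠(j275 + 1020) = arctan(275/1020) = 15.09°
∠H(j275) = 85.01° + 3.50° − (81.32° + 45.00° + 41.58° + 15.09°) = -94.47°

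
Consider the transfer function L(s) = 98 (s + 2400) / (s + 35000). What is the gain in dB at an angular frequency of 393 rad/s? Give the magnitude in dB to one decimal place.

|j393 + 2400| = √(393² + 2400²) = 2432
|j393 + 35000| = √(393² + 35000²) = 3.5e+04
|L(j393)| = 98 × 2432 / 3.5e+04 = 6.8091
20 log₁₀(6.8091) = 16.66 dB

16.7 dB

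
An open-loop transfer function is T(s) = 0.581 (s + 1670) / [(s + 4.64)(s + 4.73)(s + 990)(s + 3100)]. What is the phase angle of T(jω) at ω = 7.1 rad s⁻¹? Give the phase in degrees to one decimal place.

-113.5 deg

∠(j7.1 + 1670) = arctan(7.1/1670) = 0.24°
∠(j7.1 + 4.64) = arctan(7.1/4.64) = 56.83°
∠(j7.1 + 4.73) = arctan(7.1/4.73) = 56.33°
∠(j7.1 + 990) = arctan(7.1/990) = 0.41°
∠(j7.1 + 3100) = arctan(7.1/3100) = 0.13°
∠T(j7.1) = 0.24° − (56.83° + 56.33° + 0.41° + 0.13°) = -113.46°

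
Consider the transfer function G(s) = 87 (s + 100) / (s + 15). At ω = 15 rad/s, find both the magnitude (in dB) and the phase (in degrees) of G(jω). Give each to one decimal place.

|j15 + 100| = √(15² + 100²) = 101.1
|j15 + 15| = √(15² + 15²) = 21.21
|G(j15)| = 87 × 101.1 / 21.21 = 414.71
20 log₁₀(414.71) = 52.35 dB
∠(j15 + 100) = arctan(15/100) = 8.53°
∠(j15 + 15) = arctan(15/15) = 45.00°
∠G(j15) = 8.53° − 45.00° = -36.47°

|G| = 52.4 dB, ∠G = -36.5°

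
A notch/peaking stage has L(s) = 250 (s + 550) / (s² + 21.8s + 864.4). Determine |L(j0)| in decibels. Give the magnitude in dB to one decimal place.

L(0) = 250 × 550 / 864.4 = 159.07
20 log₁₀(159.07) = 44.03 dB

44.0 dB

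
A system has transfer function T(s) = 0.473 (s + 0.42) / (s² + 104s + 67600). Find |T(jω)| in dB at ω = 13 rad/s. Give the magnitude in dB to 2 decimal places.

-80.80 dB

|j13 + 0.42| = √(13² + 0.42²) = 13.01
|(j13)² + 104(j13) + 67600| = |67431 + j1352| = 6.744e+04
|T(j13)| = 0.473 × 13.01 / 6.744e+04 = 9.1219e-05
20 log₁₀(9.1219e-05) = -80.798 dB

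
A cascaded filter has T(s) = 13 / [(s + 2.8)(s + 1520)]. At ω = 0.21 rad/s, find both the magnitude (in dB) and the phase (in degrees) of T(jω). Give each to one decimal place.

|j0.21 + 2.8| = √(0.21² + 2.8²) = 2.808
|j0.21 + 1520| = √(0.21² + 1520²) = 1520
|T(j0.21)| = 13 / (2.808 × 1520) = 0.003046
20 log₁₀(0.003046) = -50.33 dB
∠(j0.21 + 2.8) = arctan(0.21/2.8) = 4.29°
∠(j0.21 + 1520) = arctan(0.21/1520) = 0.01°
∠T(j0.21) = − (4.29° + 0.01°) = -4.30°

|T| = -50.3 dB, ∠T = -4.3 deg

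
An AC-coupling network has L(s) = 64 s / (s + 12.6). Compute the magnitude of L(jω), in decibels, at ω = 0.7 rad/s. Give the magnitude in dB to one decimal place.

11.0 dB

|j0.7| = 0.7
|j0.7 + 12.6| = √(0.7² + 12.6²) = 12.62
|L(j0.7)| = 64 × 0.7 / 12.62 = 3.5501
20 log₁₀(3.5501) = 11.00 dB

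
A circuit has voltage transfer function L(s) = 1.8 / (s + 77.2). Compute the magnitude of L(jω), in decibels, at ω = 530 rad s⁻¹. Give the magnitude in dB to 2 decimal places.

-49.47 dB

|j530 + 77.2| = √(530² + 77.2²) = 535.6
|L(j530)| = 1.8 / 535.6 = 0.0033608
20 log₁₀(0.0033608) = -49.471 dB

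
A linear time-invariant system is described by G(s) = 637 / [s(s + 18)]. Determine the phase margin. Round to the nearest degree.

Gain crossover: |G(jω)| = 1 at ω ≈ 22.3 rad/s.
∠G(j22.3) = −90° − arctan(22.3/18) ≈ -141.03°
PM = 180° + (-141.03°) = 38.97°

39°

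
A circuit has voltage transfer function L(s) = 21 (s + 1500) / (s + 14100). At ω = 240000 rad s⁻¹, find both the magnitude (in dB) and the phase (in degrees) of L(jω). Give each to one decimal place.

|L| = 26.4 dB, ∠L = 3.0°

|j240000 + 1500| = √(240000² + 1500²) = 2.4e+05
|j240000 + 14100| = √(240000² + 14100²) = 2.404e+05
|L(j240000)| = 21 × 2.4e+05 / 2.404e+05 = 20.964
20 log₁₀(20.964) = 26.43 dB
∠(j240000 + 1500) = arctan(240000/1500) = 89.64°
∠(j240000 + 14100) = arctan(240000/14100) = 86.64°
∠L(j240000) = 89.64° − 86.64° = 3.00°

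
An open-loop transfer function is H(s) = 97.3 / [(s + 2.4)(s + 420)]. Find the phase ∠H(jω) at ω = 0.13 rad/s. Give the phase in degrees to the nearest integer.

-3°

∠(j0.13 + 2.4) = arctan(0.13/2.4) = 3.10°
∠(j0.13 + 420) = arctan(0.13/420) = 0.02°
∠H(j0.13) = − (3.10° + 0.02°) = -3.12°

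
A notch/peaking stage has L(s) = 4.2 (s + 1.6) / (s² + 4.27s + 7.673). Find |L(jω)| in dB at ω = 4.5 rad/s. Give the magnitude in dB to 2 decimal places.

-1.18 dB

|j4.5 + 1.6| = √(4.5² + 1.6²) = 4.776
|(j4.5)² + 4.27(j4.5) + 7.673| = |-12.577 + j19.215| = 22.97
|L(j4.5)| = 4.2 × 4.776 / 22.97 = 0.87346
20 log₁₀(0.87346) = -1.175 dB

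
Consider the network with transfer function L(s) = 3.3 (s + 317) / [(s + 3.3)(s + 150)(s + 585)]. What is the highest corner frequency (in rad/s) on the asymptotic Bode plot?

585 rad/s

Break frequencies occur at each pole and zero magnitude: 3.3 rad/s, 150 rad/s, 317 rad/s, 585 rad/s.
The highest is 585 rad/s.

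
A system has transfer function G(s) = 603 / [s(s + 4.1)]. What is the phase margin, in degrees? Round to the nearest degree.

10 deg

Gain crossover: |G(jω)| = 1 at ω ≈ 24.4 rad s⁻¹.
∠G(j24.4) = −90° − arctan(24.4/4.1) ≈ -170.46°
PM = 180° + (-170.46°) = 9.54°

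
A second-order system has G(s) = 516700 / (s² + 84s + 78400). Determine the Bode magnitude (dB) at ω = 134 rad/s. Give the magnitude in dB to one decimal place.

|(j134)² + 84(j134) + 78400| = |60444 + j11256| = 6.148e+04
|G(j134)| = 516700 / 6.148e+04 = 8.4039
20 log₁₀(8.4039) = 18.49 dB

18.5 dB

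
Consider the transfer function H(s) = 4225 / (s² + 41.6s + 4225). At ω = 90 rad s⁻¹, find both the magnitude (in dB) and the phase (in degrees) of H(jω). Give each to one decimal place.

|H| = -2.1 dB, ∠H = -136.0°

|(j90)² + 41.6(j90) + 4225| = |-3875 + j3744| = 5388
|H(j90)| = 4225 / 5388 = 0.78411
20 log₁₀(0.78411) = -2.11 dB
∠[(j90)² + 41.6(j90) + 4225] = ∠[-3875 + j3744] = 135.99°
∠H(j90) = −135.99° = -135.99°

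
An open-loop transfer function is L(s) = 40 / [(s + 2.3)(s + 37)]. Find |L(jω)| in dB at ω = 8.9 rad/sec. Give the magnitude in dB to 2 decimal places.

|j8.9 + 2.3| = √(8.9² + 2.3²) = 9.192
|j8.9 + 37| = √(8.9² + 37²) = 38.06
|L(j8.9)| = 40 / (9.192 × 38.06) = 0.11434
20 log₁₀(0.11434) = -18.836 dB

-18.84 dB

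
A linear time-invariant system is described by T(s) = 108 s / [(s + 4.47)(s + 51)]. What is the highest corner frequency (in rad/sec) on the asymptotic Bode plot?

Break frequencies occur at each pole and zero magnitude: 4.47 rad/sec, 51 rad/sec.
The highest is 51 rad/sec.

51 rad/sec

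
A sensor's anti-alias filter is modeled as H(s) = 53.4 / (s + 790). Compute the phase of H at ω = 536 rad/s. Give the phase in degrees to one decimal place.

∠(j536 + 790) = arctan(536/790) = 34.16°
∠H(j536) = −34.16° = -34.16°

-34.2 deg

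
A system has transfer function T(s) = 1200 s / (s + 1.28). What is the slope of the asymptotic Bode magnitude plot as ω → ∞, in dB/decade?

With 1 zero and 1 pole, the high-frequency asymptotic slope is 20 × (1 − 1) = 0 dB/decade.

0 dB/decade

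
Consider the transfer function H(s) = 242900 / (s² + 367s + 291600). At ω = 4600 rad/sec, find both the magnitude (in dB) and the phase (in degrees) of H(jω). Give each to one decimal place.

|(j4600)² + 367(j4600) + 291600| = |-2.0868e+07 + j1.6882e+06| = 2.094e+07
|H(j4600)| = 242900 / 2.094e+07 = 0.011602
20 log₁₀(0.011602) = -38.71 dB
∠[(j4600)² + 367(j4600) + 291600] = ∠[-2.0868e+07 + j1.6882e+06] = 175.37°
∠H(j4600) = −175.37° = -175.37°

|H| = -38.7 dB, ∠H = -175.4°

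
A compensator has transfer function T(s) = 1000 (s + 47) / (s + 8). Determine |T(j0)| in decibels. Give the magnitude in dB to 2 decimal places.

75.38 dB

T(0) = 1000 × 47 / 8 = 5875
20 log₁₀(5875) = 75.380 dB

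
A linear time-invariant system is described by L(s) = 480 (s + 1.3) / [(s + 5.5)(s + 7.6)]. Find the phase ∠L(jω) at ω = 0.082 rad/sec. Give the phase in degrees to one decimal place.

2.1°

∠(j0.082 + 1.3) = arctan(0.082/1.3) = 3.61°
∠(j0.082 + 5.5) = arctan(0.082/5.5) = 0.85°
∠(j0.082 + 7.6) = arctan(0.082/7.6) = 0.62°
∠L(j0.082) = 3.61° − (0.85° + 0.62°) = 2.14°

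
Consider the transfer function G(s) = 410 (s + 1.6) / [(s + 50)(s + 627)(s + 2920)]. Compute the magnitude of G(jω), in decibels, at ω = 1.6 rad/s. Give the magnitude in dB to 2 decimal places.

|j1.6 + 1.6| = √(1.6² + 1.6²) = 2.263
|j1.6 + 50| = √(1.6² + 50²) = 50.03
|j1.6 + 627| = √(1.6² + 627²) = 627
|j1.6 + 2920| = √(1.6² + 2920²) = 2920
|G(j1.6)| = 410 × 2.263 / (50.03 × 627 × 2920) = 1.0129e-05
20 log₁₀(1.0129e-05) = -99.889 dB

-99.89 dB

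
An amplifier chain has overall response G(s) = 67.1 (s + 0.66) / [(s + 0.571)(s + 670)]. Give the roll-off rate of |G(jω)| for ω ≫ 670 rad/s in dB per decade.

With 1 zero and 2 poles, the high-frequency asymptotic slope is 20 × (1 − 2) = -20 dB/decade.

-20 dB/decade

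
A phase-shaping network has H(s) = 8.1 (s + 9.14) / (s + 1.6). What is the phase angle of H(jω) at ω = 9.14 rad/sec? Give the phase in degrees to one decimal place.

∠(j9.14 + 9.14) = arctan(9.14/9.14) = 45.00°
∠(j9.14 + 1.6) = arctan(9.14/1.6) = 80.07°
∠H(j9.14) = 45.00° − 80.07° = -35.07°

-35.1 deg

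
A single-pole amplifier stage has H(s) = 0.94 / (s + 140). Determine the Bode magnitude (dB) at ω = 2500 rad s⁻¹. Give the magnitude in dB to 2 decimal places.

|j2500 + 140| = √(2500² + 140²) = 2504
|H(j2500)| = 0.94 / 2504 = 0.00037541
20 log₁₀(0.00037541) = -68.510 dB

-68.51 dB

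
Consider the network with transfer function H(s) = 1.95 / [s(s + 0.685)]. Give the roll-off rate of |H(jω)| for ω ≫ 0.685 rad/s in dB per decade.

-40 dB/decade

With 0 zeros and 2 poles, the high-frequency asymptotic slope is 20 × (0 − 2) = -40 dB/decade.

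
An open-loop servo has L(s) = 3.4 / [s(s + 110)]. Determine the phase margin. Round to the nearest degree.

90°

Gain crossover: |L(jω)| = 1 at ω ≈ 0.0309 rad/s.
∠L(j0.0309) = −90° − arctan(0.0309/110) ≈ -90.02°
PM = 180° + (-90.02°) = 89.98°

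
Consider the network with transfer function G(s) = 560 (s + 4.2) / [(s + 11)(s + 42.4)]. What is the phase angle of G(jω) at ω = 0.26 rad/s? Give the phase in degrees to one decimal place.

1.8°

∠(j0.26 + 4.2) = arctan(0.26/4.2) = 3.54°
∠(j0.26 + 11) = arctan(0.26/11) = 1.35°
∠(j0.26 + 42.4) = arctan(0.26/42.4) = 0.35°
∠G(j0.26) = 3.54° − (1.35° + 0.35°) = 1.84°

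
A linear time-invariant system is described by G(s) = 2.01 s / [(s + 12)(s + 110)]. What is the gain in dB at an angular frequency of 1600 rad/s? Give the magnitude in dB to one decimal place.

|j1600| = 1600
|j1600 + 12| = √(1600² + 12²) = 1600
|j1600 + 110| = √(1600² + 110²) = 1604
|G(j1600)| = 2.01 × 1600 / (1600 × 1604) = 0.0012533
20 log₁₀(0.0012533) = -58.04 dB

-58.0 dB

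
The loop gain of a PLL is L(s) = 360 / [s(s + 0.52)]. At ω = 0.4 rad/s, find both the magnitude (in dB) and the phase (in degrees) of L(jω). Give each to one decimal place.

|j0.4 + 0.52| = √(0.4² + 0.52²) = 0.656
|j0.4| = 0.4
|L(j0.4)| = 360 / (0.656 × 0.4) = 1371.8
20 log₁₀(1371.8) = 62.75 dB
∠(j0.4 + 0.52) = arctan(0.4/0.52) = 37.57°
∠(j0.4) = 90.00°
∠L(j0.4) = − (37.57° + 90.00°) = -127.57°

|L| = 62.7 dB, ∠L = -127.6 deg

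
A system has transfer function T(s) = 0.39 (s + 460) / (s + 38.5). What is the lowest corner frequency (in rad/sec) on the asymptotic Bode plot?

38.5 rad/sec

Break frequencies occur at each pole and zero magnitude: 38.5 rad/sec, 460 rad/sec.
The lowest is 38.5 rad/sec.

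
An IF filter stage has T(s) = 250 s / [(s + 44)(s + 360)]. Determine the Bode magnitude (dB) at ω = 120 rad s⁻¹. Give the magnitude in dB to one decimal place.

|j120| = 120
|j120 + 44| = √(120² + 44²) = 127.8
|j120 + 360| = √(120² + 360²) = 379.5
|T(j120)| = 250 × 120 / (127.8 × 379.5) = 0.61854
20 log₁₀(0.61854) = -4.17 dB

-4.2 dB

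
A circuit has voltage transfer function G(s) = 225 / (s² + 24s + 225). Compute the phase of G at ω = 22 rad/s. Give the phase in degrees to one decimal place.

-116.1 deg

∠[(j22)² + 24(j22) + 225] = ∠[-259 + j528] = 116.13°
∠G(j22) = −116.13° = -116.13°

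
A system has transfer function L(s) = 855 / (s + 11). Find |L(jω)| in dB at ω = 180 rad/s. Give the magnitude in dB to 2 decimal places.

|j180 + 11| = √(180² + 11²) = 180.3
|L(j180)| = 855 / 180.3 = 4.7412
20 log₁₀(4.7412) = 13.518 dB

13.52 dB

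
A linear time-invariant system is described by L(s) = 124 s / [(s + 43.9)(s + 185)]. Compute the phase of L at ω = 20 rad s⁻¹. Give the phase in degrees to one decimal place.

59.3°

∠(j20) = 90.00°
∠(j20 + 43.9) = arctan(20/43.9) = 24.49°
∠(j20 + 185) = arctan(20/185) = 6.17°
∠L(j20) = 90.00° − (24.49° + 6.17°) = 59.34°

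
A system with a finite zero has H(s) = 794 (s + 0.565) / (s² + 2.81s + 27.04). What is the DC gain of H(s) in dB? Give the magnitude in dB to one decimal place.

24.4 dB

H(0) = 794 × 0.565 / 27.04 = 16.591
20 log₁₀(16.591) = 24.40 dB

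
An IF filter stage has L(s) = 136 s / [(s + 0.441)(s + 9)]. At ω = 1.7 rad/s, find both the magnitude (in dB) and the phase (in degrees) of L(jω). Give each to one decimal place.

|L| = 23.2 dB, ∠L = 3.8°

|j1.7| = 1.7
|j1.7 + 0.441| = √(1.7² + 0.441²) = 1.756
|j1.7 + 9| = √(1.7² + 9²) = 9.159
|L(j1.7)| = 136 × 1.7 / (1.756 × 9.159) = 14.373
20 log₁₀(14.373) = 23.15 dB
∠(j1.7) = 90.00°
∠(j1.7 + 0.441) = arctan(1.7/0.441) = 75.46°
∠(j1.7 + 9) = arctan(1.7/9) = 10.70°
∠L(j1.7) = 90.00° − (75.46° + 10.70°) = 3.85°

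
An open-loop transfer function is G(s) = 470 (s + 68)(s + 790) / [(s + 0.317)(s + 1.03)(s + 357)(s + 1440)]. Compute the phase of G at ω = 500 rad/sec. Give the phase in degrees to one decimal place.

∠(j500 + 68) = arctan(500/68) = 82.26°
∠(j500 + 790) = arctan(500/790) = 32.33°
∠(j500 + 0.317) = arctan(500/0.317) = 89.96°
∠(j500 + 1.03) = arctan(500/1.03) = 89.88°
∠(j500 + 357) = arctan(500/357) = 54.47°
∠(j500 + 1440) = arctan(500/1440) = 19.15°
∠G(j500) = 82.26° + 32.33° − (89.96° + 89.88° + 54.47° + 19.15°) = -138.88°

-138.9°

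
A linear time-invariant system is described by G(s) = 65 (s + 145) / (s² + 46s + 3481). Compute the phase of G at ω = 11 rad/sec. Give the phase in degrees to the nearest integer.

-4°

∠(j11 + 145) = arctan(11/145) = 4.34°
∠[(j11)² + 46(j11) + 3481] = ∠[3360 + j506] = 8.56°
∠G(j11) = 4.34° − 8.56° = -4.23°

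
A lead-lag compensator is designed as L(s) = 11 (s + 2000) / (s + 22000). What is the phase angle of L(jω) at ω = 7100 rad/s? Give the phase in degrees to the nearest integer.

∠(j7100 + 2000) = arctan(7100/2000) = 74.27°
∠(j7100 + 22000) = arctan(7100/22000) = 17.89°
∠L(j7100) = 74.27° − 17.89° = 56.38°

56°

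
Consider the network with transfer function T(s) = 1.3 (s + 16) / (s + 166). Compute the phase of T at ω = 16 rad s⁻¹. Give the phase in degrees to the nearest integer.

∠(j16 + 16) = arctan(16/16) = 45.00°
∠(j16 + 166) = arctan(16/166) = 5.51°
∠T(j16) = 45.00° − 5.51° = 39.49°

39 deg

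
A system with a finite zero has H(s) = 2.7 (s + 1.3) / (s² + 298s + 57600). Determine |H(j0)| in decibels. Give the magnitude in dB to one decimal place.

H(0) = 2.7 × 1.3 / 57600 = 6.0938e-05
20 log₁₀(6.0938e-05) = -84.30 dB

-84.3 dB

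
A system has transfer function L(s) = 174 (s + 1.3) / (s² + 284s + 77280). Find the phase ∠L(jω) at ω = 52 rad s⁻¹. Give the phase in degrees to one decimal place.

77.4°

∠(j52 + 1.3) = arctan(52/1.3) = 88.57°
∠[(j52)² + 284(j52) + 77280] = ∠[74576 + j14768] = 11.20°
∠L(j52) = 88.57° − 11.20° = 77.37°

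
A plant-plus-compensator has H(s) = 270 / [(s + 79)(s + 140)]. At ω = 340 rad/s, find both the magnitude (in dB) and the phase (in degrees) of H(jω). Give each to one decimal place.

|H| = -53.5 dB, ∠H = -144.5°

|j340 + 79| = √(340² + 79²) = 349.1
|j340 + 140| = √(340² + 140²) = 367.7
|H(j340)| = 270 / (349.1 × 367.7) = 0.0021037
20 log₁₀(0.0021037) = -53.54 dB
∠(j340 + 79) = arctan(340/79) = 76.92°
∠(j340 + 140) = arctan(340/140) = 67.62°
∠H(j340) = − (76.92° + 67.62°) = -144.54°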